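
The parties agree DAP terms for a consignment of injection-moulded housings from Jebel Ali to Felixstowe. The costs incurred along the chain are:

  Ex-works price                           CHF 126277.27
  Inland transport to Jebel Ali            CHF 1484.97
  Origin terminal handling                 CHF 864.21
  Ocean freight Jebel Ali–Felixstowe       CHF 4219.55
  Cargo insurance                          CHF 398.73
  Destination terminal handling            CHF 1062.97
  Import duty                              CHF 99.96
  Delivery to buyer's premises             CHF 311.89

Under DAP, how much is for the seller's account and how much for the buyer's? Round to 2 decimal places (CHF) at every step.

DAP: the seller bears all costs to the named destination except import duty and clearance.
Seller's account: goods 126277.27 + inland to port 1484.97 + origin terminal 864.21 + freight 4219.55 + insurance 398.73 + destination terminal 1062.97 + delivery 311.89 = 134619.59
Buyer's account: duty 99.96 = 99.96

Seller: CHF 134619.59; buyer: CHF 99.96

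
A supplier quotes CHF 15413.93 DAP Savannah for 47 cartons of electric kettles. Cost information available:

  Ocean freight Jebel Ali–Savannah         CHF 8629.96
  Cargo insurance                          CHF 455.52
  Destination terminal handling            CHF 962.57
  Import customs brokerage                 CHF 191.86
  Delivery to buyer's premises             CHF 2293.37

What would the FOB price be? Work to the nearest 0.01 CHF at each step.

FOB price: CHF 3072.51

Not relevant to the conversion: brokerage — on the buyer under both terms; not part of either seller's price.
From DAP to FOB, the seller no longer bears: freight, insurance, destination terminal, delivery.
FOB price = 15413.93 − 8629.96 − 455.52 − 962.57 − 2293.37 = 3072.51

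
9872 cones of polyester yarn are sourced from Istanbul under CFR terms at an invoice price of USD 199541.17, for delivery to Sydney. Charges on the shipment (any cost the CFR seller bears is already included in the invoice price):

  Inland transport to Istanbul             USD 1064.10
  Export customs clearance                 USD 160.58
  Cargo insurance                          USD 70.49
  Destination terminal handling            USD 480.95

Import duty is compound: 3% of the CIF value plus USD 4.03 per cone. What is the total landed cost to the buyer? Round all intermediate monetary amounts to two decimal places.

CFR: the seller pays costs through ocean freight to the destination port, but not insurance.
Already in the invoice (seller's account under CFR): inland to port, export clearance — exclude.
CIF value = CFR price + insurance = 199541.17 + 70.49 = 199611.66
Ad valorem component: 199611.66 × 3% = 5988.35
Specific component: 9872 × 4.03 = 39784.16
Import duty = 5988.35 + 39784.16 = 45772.51
Buyer bears: insurance 70.49 + destination terminal 480.95 + duty 45772.51 = 46323.95
Landed cost = invoice 199541.17 + 46323.95 = 245865.12

Total landed cost: USD 245865.12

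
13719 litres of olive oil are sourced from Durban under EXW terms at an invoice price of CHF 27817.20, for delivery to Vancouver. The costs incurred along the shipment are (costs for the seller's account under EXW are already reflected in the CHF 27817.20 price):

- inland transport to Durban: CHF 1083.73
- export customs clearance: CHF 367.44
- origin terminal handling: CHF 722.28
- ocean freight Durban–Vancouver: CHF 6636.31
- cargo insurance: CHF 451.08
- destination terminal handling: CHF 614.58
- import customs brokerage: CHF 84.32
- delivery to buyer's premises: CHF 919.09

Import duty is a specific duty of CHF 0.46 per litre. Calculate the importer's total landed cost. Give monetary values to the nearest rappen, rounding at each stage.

Total landed cost: CHF 45006.77

EXW: the seller makes goods available at their premises; the buyer bears all onward costs.
CIF value = EXW price + inland to port + export clearance + origin terminal + freight + insurance = 27817.20 + 1083.73 + 367.44 + 722.28 + 6636.31 + 451.08 = 37078.04
Import duty = 13719 × 0.46 = 6310.74
Buyer bears: inland to port 1083.73 + export clearance 367.44 + origin terminal 722.28 + freight 6636.31 + insurance 451.08 + destination terminal 614.58 + brokerage 84.32 + delivery 919.09 + duty 6310.74 = 17189.57
Landed cost = invoice 27817.20 + 17189.57 = 45006.77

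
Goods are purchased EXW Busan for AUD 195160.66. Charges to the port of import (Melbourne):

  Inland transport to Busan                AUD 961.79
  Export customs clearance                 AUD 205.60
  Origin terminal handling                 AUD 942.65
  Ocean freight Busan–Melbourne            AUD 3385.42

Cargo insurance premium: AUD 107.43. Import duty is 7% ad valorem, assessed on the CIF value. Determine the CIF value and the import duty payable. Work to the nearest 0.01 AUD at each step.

CIF value: AUD 200763.55; import duty: AUD 14053.45

CIF = EXW price + pre-shipment costs + freight + insurance
CIF = 195160.66 + 961.79 + 205.60 + 942.65 + 3385.42 + 107.43 = 200763.55
Import duty = 200763.55 × 7% = 14053.45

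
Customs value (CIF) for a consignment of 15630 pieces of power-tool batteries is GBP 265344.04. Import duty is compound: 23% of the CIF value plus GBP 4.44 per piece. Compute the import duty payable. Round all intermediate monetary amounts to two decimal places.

Import duty: GBP 130426.33

Ad valorem component: 265344.04 × 23% = 61029.13
Specific component: 15630 × 4.44 = 69397.20
Import duty = 61029.13 + 69397.20 = 130426.33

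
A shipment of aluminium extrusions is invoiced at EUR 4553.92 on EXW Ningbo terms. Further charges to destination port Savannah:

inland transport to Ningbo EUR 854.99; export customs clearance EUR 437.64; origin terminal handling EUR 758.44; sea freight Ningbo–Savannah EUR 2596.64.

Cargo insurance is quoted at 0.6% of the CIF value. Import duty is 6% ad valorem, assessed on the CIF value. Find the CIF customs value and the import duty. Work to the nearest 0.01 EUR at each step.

Let C be the CIF value. C = EXW price + pre-shipment costs + freight + 0.6% × C
C − 0.6% × C = 4553.92 + 854.99 + 437.64 + 758.44 + 2596.64
0.994 × C = 9201.63
C = 9201.63 / 0.994 = 9257.17
Insurance premium = 0.6% × 9257.17 = 55.54
Import duty = 9257.17 × 6% = 555.43

CIF value: EUR 9257.17; import duty: EUR 555.43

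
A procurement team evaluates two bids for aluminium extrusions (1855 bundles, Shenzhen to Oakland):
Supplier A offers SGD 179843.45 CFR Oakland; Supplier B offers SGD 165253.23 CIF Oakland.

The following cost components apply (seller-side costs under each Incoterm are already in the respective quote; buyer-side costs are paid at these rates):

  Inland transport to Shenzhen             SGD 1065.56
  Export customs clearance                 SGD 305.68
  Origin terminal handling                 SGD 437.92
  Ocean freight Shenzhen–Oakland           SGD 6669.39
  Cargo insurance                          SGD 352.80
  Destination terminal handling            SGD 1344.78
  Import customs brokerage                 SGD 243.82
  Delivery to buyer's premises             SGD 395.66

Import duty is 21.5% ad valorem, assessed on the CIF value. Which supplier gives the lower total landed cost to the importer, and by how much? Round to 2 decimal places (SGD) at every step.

Supplier A (CFR):
CIF value = CFR price + insurance = 179843.45 + 352.80 = 180196.25
Import duty = 180196.25 × 21.5% = 38742.19
Buyer bears (A): 352.80 + 1344.78 + 243.82 + 395.66 = 2337.06
Landed cost (A) = invoice 179843.45 + 2337.06 + duty 38742.19 = 220922.70
Supplier B (CIF):
The CIF price already equals the CIF value: 165253.23
Import duty = 165253.23 × 21.5% = 35529.44
Buyer bears (B): 1344.78 + 243.82 + 395.66 = 1984.26
Landed cost (B) = invoice 165253.23 + 1984.26 + duty 35529.44 = 202766.93
Difference = |220922.70 − 202766.93| = 18155.77

Supplier B is cheaper by SGD 18155.77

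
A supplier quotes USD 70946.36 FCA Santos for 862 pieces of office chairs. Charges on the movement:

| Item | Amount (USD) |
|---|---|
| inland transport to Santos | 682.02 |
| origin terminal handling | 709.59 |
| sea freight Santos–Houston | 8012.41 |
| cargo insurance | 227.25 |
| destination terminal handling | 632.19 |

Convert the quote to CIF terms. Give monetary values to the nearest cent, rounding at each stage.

Not relevant to the conversion: inland to port — on the seller under both FCA and CIF; already in the FCA price and stays in the CIF price. destination terminal — on the buyer under both terms; not part of either seller's price.
From FCA to CIF, the seller additionally bears: origin terminal, freight, insurance.
CIF price = 70946.36 + 709.59 + 8012.41 + 227.25 = 79895.61

CIF price: USD 79895.61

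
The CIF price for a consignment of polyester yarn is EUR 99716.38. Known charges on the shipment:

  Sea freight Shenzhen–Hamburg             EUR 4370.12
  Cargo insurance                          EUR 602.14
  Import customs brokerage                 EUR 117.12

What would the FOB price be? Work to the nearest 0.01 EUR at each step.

Not relevant to the conversion: brokerage — on the buyer under both terms; not part of either seller's price.
From CIF to FOB, the seller no longer bears: freight, insurance.
FOB price = 99716.38 − 4370.12 − 602.14 = 94744.12

FOB price: EUR 94744.12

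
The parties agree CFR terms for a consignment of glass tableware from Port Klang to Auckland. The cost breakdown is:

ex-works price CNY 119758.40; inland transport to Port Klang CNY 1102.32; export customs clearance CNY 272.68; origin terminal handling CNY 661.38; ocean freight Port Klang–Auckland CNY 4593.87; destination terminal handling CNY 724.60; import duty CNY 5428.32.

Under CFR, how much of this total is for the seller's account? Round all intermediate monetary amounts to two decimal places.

CFR: the seller pays costs through ocean freight to the destination port, but not insurance.
Seller's account: goods 119758.40 + inland to port 1102.32 + export clearance 272.68 + origin terminal 661.38 + freight 4593.87 = 126388.65
Buyer's account: destination terminal 724.60 + duty 5428.32 = 6152.92

Seller's account: CNY 126388.65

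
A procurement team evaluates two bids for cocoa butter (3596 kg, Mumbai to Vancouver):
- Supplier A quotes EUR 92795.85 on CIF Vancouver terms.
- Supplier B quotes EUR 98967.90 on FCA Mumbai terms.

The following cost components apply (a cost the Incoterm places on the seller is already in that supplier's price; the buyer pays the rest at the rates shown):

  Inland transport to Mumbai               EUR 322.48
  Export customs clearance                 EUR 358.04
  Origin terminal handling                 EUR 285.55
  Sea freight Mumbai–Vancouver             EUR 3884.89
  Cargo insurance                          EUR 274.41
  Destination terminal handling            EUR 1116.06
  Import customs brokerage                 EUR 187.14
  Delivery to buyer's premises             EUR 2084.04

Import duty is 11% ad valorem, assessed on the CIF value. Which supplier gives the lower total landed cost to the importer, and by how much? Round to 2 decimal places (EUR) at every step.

Supplier A is cheaper by EUR 11784.76

Supplier A (CIF):
The CIF price already equals the CIF value: 92795.85
Import duty = 92795.85 × 11% = 10207.54
Buyer bears (A): 1116.06 + 187.14 + 2084.04 = 3387.24
Landed cost (A) = invoice 92795.85 + 3387.24 + duty 10207.54 = 106390.63
Supplier B (FCA):
CIF value = FCA price + origin terminal + freight + insurance = 98967.90 + 285.55 + 3884.89 + 274.41 = 103412.75
Import duty = 103412.75 × 11% = 11375.40
Buyer bears (B): 285.55 + 3884.89 + 274.41 + 1116.06 + 187.14 + 2084.04 = 7832.09
Landed cost (B) = invoice 98967.90 + 7832.09 + duty 11375.40 = 118175.39
Difference = |106390.63 − 118175.39| = 11784.76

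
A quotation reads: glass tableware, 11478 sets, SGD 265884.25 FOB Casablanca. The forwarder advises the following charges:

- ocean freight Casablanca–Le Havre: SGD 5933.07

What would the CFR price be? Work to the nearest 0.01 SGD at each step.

CFR price: SGD 271817.32

From FOB to CFR, the seller additionally bears: freight.
CFR price = 265884.25 + 5933.07 = 271817.32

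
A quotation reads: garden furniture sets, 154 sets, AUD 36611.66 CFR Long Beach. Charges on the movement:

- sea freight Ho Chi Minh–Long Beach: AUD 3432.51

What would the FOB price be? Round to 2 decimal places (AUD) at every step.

From CFR to FOB, the seller no longer bears: freight.
FOB price = 36611.66 − 3432.51 = 33179.15

FOB price: AUD 33179.15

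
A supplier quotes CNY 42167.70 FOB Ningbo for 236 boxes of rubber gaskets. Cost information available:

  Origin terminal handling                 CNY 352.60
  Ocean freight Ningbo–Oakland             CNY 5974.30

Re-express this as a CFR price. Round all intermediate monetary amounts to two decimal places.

CFR price: CNY 48142.00

Not relevant to the conversion: origin terminal — on the seller under both FOB and CFR; already in the FOB price and stays in the CFR price.
From FOB to CFR, the seller additionally bears: freight.
CFR price = 42167.70 + 5974.30 = 48142.00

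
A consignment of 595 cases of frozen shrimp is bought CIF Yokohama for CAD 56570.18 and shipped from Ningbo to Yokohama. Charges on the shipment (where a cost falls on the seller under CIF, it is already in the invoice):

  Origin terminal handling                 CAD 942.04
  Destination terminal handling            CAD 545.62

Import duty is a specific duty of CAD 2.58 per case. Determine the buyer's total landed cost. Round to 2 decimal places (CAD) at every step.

CIF: the seller pays costs through ocean freight and marine insurance to the destination port.
Already in the invoice (seller's account under CIF): origin terminal — exclude.
The CIF price already equals the CIF value: 56570.18
Import duty = 595 × 2.58 = 1535.10
Buyer bears: destination terminal 545.62 + duty 1535.10 = 2080.72
Landed cost = invoice 56570.18 + 2080.72 = 58650.90

Total landed cost: CAD 58650.90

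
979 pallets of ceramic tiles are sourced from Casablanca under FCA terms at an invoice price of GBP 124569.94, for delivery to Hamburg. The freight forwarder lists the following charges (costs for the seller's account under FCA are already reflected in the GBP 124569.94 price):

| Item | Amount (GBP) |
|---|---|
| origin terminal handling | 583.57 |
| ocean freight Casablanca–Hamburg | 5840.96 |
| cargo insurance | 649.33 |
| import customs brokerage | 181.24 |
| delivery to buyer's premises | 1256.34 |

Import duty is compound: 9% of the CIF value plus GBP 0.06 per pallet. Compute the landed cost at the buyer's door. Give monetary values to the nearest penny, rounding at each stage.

Total landed cost: GBP 144988.06

FCA: the seller delivers export-cleared goods to the carrier; the buyer bears costs from that point.
CIF value = FCA price + origin terminal + freight + insurance = 124569.94 + 583.57 + 5840.96 + 649.33 = 131643.80
Ad valorem component: 131643.80 × 9% = 11847.94
Specific component: 979 × 0.06 = 58.74
Import duty = 11847.94 + 58.74 = 11906.68
Buyer bears: origin terminal 583.57 + freight 5840.96 + insurance 649.33 + brokerage 181.24 + delivery 1256.34 + duty 11906.68 = 20418.12
Landed cost = invoice 124569.94 + 20418.12 = 144988.06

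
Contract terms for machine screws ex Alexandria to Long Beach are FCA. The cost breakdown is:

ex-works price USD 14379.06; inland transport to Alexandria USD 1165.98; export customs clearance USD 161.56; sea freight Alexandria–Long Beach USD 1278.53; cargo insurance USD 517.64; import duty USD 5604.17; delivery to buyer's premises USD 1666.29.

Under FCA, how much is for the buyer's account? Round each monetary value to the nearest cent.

Buyer's account: USD 9066.63

FCA: the seller delivers export-cleared goods to the carrier; the buyer bears costs from that point.
Seller's account: goods 14379.06 + inland to port 1165.98 + export clearance 161.56 = 15706.60
Buyer's account: freight 1278.53 + insurance 517.64 + duty 5604.17 + delivery 1666.29 = 9066.63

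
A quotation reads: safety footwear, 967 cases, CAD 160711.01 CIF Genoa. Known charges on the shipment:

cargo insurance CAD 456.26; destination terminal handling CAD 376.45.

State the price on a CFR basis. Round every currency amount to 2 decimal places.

CFR price: CAD 160254.75

Not relevant to the conversion: destination terminal — on the buyer under both terms; not part of either seller's price.
From CIF to CFR, the seller no longer bears: insurance.
CFR price = 160711.01 − 456.26 = 160254.75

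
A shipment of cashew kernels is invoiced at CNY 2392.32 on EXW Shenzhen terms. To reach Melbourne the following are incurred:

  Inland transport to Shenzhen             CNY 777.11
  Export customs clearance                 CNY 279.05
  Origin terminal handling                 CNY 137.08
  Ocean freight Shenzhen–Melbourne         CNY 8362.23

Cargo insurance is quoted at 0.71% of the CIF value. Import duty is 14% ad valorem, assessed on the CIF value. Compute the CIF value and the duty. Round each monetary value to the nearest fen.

Let C be the CIF value. C = EXW price + pre-shipment costs + freight + 0.71% × C
C − 0.71% × C = 2392.32 + 777.11 + 279.05 + 137.08 + 8362.23
0.9929 × C = 11947.79
C = 11947.79 / 0.9929 = 12033.23
Insurance premium = 0.71% × 12033.23 = 85.44
Import duty = 12033.23 × 14% = 1684.65

CIF value: CNY 12033.23; import duty: CNY 1684.65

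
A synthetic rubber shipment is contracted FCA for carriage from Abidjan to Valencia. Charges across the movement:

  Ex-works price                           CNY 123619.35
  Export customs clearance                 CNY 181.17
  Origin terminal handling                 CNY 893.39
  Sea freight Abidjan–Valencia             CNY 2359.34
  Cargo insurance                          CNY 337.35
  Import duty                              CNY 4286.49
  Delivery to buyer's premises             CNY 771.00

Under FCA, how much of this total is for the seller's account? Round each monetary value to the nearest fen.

Seller's account: CNY 123800.52

FCA: the seller delivers export-cleared goods to the carrier; the buyer bears costs from that point.
Seller's account: goods 123619.35 + export clearance 181.17 = 123800.52
Buyer's account: origin terminal 893.39 + freight 2359.34 + insurance 337.35 + duty 4286.49 + delivery 771.00 = 8647.57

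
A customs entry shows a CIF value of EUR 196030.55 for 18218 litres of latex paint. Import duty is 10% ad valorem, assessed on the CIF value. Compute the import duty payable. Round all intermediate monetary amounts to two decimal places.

Import duty: EUR 19603.06

Import duty = 196030.55 × 10% = 19603.06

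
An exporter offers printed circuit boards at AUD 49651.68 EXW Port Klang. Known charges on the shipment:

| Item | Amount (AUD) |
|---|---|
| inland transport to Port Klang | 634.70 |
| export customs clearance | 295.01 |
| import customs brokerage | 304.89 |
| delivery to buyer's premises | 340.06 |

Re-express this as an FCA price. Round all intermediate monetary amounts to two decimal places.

Not relevant to the conversion: delivery, brokerage — on the buyer under both terms; not part of either seller's price.
From EXW to FCA, the seller additionally bears: inland to port, export clearance.
FCA price = 49651.68 + 634.70 + 295.01 = 50581.39

FCA price: AUD 50581.39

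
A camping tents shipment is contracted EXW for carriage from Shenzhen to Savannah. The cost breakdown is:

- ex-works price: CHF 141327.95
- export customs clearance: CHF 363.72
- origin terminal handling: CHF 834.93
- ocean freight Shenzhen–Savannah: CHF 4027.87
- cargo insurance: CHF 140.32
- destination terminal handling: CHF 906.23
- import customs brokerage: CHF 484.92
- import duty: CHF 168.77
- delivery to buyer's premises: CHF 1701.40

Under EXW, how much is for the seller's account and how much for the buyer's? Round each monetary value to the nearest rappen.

Seller: CHF 141327.95; buyer: CHF 8628.16

EXW: the seller makes goods available at their premises; the buyer bears all onward costs.
Seller's account: goods 141327.95 = 141327.95
Buyer's account: export clearance 363.72 + origin terminal 834.93 + freight 4027.87 + insurance 140.32 + destination terminal 906.23 + brokerage 484.92 + duty 168.77 + delivery 1701.40 = 8628.16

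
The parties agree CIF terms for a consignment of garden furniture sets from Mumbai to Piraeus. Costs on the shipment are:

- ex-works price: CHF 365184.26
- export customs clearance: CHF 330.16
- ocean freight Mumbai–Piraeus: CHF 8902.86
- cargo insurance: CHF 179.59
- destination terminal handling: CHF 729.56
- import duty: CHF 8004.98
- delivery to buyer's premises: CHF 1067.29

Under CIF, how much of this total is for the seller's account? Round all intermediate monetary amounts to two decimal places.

CIF: the seller pays costs through ocean freight and marine insurance to the destination port.
Seller's account: goods 365184.26 + export clearance 330.16 + freight 8902.86 + insurance 179.59 = 374596.87
Buyer's account: destination terminal 729.56 + duty 8004.98 + delivery 1067.29 = 9801.83

Seller's account: CHF 374596.87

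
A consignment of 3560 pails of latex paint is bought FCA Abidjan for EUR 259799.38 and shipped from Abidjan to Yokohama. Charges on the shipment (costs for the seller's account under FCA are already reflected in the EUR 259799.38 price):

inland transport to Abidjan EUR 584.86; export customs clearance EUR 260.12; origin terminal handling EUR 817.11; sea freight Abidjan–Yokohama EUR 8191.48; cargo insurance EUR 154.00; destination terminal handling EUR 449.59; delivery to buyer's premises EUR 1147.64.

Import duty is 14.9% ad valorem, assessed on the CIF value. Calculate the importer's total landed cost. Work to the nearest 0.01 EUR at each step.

FCA: the seller delivers export-cleared goods to the carrier; the buyer bears costs from that point.
Already in the invoice (seller's account under FCA): inland to port, export clearance — exclude.
CIF value = FCA price + origin terminal + freight + insurance = 259799.38 + 817.11 + 8191.48 + 154.00 = 268961.97
Import duty = 268961.97 × 14.9% = 40075.33
Buyer bears: origin terminal 817.11 + freight 8191.48 + insurance 154.00 + destination terminal 449.59 + delivery 1147.64 + duty 40075.33 = 50835.15
Landed cost = invoice 259799.38 + 50835.15 = 310634.53

Total landed cost: EUR 310634.53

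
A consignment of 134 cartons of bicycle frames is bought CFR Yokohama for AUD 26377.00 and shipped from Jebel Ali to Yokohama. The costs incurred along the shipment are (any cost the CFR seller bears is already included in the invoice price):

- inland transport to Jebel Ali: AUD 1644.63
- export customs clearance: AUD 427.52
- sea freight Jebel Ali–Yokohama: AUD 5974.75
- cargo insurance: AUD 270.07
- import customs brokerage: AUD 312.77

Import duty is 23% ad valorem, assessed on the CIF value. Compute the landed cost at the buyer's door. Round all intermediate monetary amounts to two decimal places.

CFR: the seller pays costs through ocean freight to the destination port, but not insurance.
Already in the invoice (seller's account under CFR): inland to port, export clearance, freight — exclude.
CIF value = CFR price + insurance = 26377.00 + 270.07 = 26647.07
Import duty = 26647.07 × 23% = 6128.83
Buyer bears: insurance 270.07 + brokerage 312.77 + duty 6128.83 = 6711.67
Landed cost = invoice 26377.00 + 6711.67 = 33088.67

Total landed cost: AUD 33088.67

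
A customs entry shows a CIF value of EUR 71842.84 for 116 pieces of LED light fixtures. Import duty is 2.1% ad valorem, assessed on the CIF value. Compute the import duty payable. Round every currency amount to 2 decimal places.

Import duty = 71842.84 × 2.1% = 1508.70

Import duty: EUR 1508.70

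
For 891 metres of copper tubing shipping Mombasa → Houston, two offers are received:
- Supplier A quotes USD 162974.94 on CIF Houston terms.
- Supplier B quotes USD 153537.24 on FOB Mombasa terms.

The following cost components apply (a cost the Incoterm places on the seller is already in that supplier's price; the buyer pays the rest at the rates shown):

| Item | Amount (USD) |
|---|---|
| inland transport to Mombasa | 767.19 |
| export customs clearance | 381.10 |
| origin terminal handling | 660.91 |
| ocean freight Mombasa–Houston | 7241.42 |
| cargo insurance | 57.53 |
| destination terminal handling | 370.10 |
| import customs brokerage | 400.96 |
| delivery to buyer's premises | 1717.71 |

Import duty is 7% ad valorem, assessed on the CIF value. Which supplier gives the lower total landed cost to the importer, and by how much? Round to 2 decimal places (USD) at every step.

Supplier A (CIF):
The CIF price already equals the CIF value: 162974.94
Import duty = 162974.94 × 7% = 11408.25
Buyer bears (A): 370.10 + 400.96 + 1717.71 = 2488.77
Landed cost (A) = invoice 162974.94 + 2488.77 + duty 11408.25 = 176871.96
Supplier B (FOB):
CIF value = FOB price + freight + insurance = 153537.24 + 7241.42 + 57.53 = 160836.19
Import duty = 160836.19 × 7% = 11258.53
Buyer bears (B): 7241.42 + 57.53 + 370.10 + 400.96 + 1717.71 = 9787.72
Landed cost (B) = invoice 153537.24 + 9787.72 + duty 11258.53 = 174583.49
Difference = |176871.96 − 174583.49| = 2288.47

Supplier B is cheaper by USD 2288.47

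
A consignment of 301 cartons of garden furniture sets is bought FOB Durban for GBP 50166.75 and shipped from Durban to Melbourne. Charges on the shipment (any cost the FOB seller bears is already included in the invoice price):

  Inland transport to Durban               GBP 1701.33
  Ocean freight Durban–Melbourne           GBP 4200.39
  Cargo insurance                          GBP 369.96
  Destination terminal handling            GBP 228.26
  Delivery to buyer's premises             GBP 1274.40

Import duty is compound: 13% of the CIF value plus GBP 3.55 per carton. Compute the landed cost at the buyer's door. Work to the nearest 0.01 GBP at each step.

FOB: the seller bears costs until goods are on board at the origin port; the buyer bears freight, insurance and all costs thereafter.
Already in the invoice (seller's account under FOB): inland to port — exclude.
CIF value = FOB price + freight + insurance = 50166.75 + 4200.39 + 369.96 = 54737.10
Ad valorem component: 54737.10 × 13% = 7115.82
Specific component: 301 × 3.55 = 1068.55
Import duty = 7115.82 + 1068.55 = 8184.37
Buyer bears: freight 4200.39 + insurance 369.96 + destination terminal 228.26 + delivery 1274.40 + duty 8184.37 = 14257.38
Landed cost = invoice 50166.75 + 14257.38 = 64424.13

Total landed cost: GBP 64424.13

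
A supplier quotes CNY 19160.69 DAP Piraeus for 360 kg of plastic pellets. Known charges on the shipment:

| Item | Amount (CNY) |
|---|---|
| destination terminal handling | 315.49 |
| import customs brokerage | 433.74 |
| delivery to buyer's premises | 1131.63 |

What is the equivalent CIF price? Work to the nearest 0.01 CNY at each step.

Not relevant to the conversion: brokerage — on the buyer under both terms; not part of either seller's price.
From DAP to CIF, the seller no longer bears: destination terminal, delivery.
CIF price = 19160.69 − 315.49 − 1131.63 = 17713.57

CIF price: CNY 17713.57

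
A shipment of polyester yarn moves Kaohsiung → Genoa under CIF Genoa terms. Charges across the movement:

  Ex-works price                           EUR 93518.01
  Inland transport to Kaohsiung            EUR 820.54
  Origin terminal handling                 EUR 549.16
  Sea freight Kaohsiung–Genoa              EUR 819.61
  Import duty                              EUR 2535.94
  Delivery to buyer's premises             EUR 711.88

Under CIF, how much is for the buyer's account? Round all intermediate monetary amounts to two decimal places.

Buyer's account: EUR 3247.82

CIF: the seller pays costs through ocean freight and marine insurance to the destination port.
Seller's account: goods 93518.01 + inland to port 820.54 + origin terminal 549.16 + freight 819.61 = 95707.32
Buyer's account: duty 2535.94 + delivery 711.88 = 3247.82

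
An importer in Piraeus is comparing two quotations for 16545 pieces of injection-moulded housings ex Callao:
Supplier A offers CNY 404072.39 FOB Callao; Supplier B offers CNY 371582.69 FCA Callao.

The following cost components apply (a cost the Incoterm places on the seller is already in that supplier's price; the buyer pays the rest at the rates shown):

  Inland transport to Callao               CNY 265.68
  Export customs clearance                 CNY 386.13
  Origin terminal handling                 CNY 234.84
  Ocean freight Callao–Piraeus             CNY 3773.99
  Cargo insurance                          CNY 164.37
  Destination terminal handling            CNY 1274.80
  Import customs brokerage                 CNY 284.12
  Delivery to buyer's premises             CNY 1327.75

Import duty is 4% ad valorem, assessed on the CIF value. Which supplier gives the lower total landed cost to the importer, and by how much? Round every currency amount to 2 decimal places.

Supplier A (FOB):
CIF value = FOB price + freight + insurance = 404072.39 + 3773.99 + 164.37 = 408010.75
Import duty = 408010.75 × 4% = 16320.43
Buyer bears (A): 3773.99 + 164.37 + 1274.80 + 284.12 + 1327.75 = 6825.03
Landed cost (A) = invoice 404072.39 + 6825.03 + duty 16320.43 = 427217.85
Supplier B (FCA):
CIF value = FCA price + origin terminal + freight + insurance = 371582.69 + 234.84 + 3773.99 + 164.37 = 375755.89
Import duty = 375755.89 × 4% = 15030.24
Buyer bears (B): 234.84 + 3773.99 + 164.37 + 1274.80 + 284.12 + 1327.75 = 7059.87
Landed cost (B) = invoice 371582.69 + 7059.87 + duty 15030.24 = 393672.80
Difference = |427217.85 − 393672.80| = 33545.05

Supplier B is cheaper by CNY 33545.05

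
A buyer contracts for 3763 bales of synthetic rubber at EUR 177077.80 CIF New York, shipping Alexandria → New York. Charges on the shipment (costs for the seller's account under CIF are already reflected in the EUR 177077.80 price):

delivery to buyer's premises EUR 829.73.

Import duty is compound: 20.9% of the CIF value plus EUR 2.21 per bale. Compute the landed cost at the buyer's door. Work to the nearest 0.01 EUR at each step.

Total landed cost: EUR 223233.02

CIF: the seller pays costs through ocean freight and marine insurance to the destination port.
The CIF price already equals the CIF value: 177077.80
Ad valorem component: 177077.80 × 20.9% = 37009.26
Specific component: 3763 × 2.21 = 8316.23
Import duty = 37009.26 + 8316.23 = 45325.49
Buyer bears: delivery 829.73 + duty 45325.49 = 46155.22
Landed cost = invoice 177077.80 + 46155.22 = 223233.02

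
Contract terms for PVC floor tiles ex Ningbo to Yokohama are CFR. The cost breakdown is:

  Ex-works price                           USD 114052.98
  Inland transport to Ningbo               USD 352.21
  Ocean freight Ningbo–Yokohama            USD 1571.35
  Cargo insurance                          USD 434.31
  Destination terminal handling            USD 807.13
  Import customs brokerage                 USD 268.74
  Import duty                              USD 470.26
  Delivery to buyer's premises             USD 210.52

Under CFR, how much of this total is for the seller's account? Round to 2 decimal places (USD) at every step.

CFR: the seller pays costs through ocean freight to the destination port, but not insurance.
Seller's account: goods 114052.98 + inland to port 352.21 + freight 1571.35 = 115976.54
Buyer's account: insurance 434.31 + destination terminal 807.13 + brokerage 268.74 + duty 470.26 + delivery 210.52 = 2190.96

Seller's account: USD 115976.54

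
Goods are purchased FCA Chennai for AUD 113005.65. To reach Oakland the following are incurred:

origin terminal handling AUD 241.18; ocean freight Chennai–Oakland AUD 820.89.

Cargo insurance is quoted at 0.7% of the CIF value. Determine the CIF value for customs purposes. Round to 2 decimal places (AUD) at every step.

CIF value: AUD 114871.82

Let C be the CIF value. C = FCA price + pre-shipment costs + freight + 0.7% × C
C − 0.7% × C = 113005.65 + 241.18 + 820.89
0.993 × C = 114067.72
C = 114067.72 / 0.993 = 114871.82
Insurance premium = 0.7% × 114871.82 = 804.10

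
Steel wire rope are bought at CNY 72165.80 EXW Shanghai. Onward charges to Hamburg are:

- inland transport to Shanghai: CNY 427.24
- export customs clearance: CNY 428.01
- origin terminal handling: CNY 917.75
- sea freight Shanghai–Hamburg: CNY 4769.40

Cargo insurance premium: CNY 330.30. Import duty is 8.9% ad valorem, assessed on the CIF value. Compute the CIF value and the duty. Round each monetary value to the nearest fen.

CIF value: CNY 79038.50; import duty: CNY 7034.43

CIF = EXW price + pre-shipment costs + freight + insurance
CIF = 72165.80 + 427.24 + 428.01 + 917.75 + 4769.40 + 330.30 = 79038.50
Import duty = 79038.50 × 8.9% = 7034.43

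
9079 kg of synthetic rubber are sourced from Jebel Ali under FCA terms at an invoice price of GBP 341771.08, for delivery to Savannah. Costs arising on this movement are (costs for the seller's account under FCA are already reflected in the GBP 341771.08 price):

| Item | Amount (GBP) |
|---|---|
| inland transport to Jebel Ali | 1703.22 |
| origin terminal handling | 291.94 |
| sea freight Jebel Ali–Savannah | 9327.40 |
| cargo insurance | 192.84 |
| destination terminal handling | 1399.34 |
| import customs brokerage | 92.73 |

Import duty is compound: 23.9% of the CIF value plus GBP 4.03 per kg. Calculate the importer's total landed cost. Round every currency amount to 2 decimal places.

Total landed cost: GBP 473692.10

FCA: the seller delivers export-cleared goods to the carrier; the buyer bears costs from that point.
Already in the invoice (seller's account under FCA): inland to port — exclude.
CIF value = FCA price + origin terminal + freight + insurance = 341771.08 + 291.94 + 9327.40 + 192.84 = 351583.26
Ad valorem component: 351583.26 × 23.9% = 84028.40
Specific component: 9079 × 4.03 = 36588.37
Import duty = 84028.40 + 36588.37 = 120616.77
Buyer bears: origin terminal 291.94 + freight 9327.40 + insurance 192.84 + destination terminal 1399.34 + brokerage 92.73 + duty 120616.77 = 131921.02
Landed cost = invoice 341771.08 + 131921.02 = 473692.10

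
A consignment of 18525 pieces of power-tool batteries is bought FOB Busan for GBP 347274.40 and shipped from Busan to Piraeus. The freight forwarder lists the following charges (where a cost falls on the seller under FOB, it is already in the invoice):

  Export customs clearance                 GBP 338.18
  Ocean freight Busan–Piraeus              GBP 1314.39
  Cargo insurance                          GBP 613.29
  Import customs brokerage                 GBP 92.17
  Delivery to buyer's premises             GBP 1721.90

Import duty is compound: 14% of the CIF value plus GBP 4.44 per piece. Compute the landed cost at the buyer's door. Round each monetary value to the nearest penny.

FOB: the seller bears costs until goods are on board at the origin port; the buyer bears freight, insurance and all costs thereafter.
Already in the invoice (seller's account under FOB): export clearance — exclude.
CIF value = FOB price + freight + insurance = 347274.40 + 1314.39 + 613.29 = 349202.08
Ad valorem component: 349202.08 × 14% = 48888.29
Specific component: 18525 × 4.44 = 82251.00
Import duty = 48888.29 + 82251.00 = 131139.29
Buyer bears: freight 1314.39 + insurance 613.29 + brokerage 92.17 + delivery 1721.90 + duty 131139.29 = 134881.04
Landed cost = invoice 347274.40 + 134881.04 = 482155.44

Total landed cost: GBP 482155.44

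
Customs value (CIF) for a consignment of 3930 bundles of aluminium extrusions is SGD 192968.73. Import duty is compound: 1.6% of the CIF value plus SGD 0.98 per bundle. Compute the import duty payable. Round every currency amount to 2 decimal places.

Import duty: SGD 6938.90

Ad valorem component: 192968.73 × 1.6% = 3087.50
Specific component: 3930 × 0.98 = 3851.40
Import duty = 3087.50 + 3851.40 = 6938.90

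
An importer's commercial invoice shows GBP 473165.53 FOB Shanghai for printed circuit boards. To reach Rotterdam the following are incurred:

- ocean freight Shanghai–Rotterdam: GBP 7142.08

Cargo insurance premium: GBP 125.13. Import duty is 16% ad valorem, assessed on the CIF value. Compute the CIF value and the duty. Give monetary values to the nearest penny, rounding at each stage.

CIF value: GBP 480432.74; import duty: GBP 76869.24

CIF = FOB price + freight + insurance
CIF = 473165.53 + 7142.08 + 125.13 = 480432.74
Import duty = 480432.74 × 16% = 76869.24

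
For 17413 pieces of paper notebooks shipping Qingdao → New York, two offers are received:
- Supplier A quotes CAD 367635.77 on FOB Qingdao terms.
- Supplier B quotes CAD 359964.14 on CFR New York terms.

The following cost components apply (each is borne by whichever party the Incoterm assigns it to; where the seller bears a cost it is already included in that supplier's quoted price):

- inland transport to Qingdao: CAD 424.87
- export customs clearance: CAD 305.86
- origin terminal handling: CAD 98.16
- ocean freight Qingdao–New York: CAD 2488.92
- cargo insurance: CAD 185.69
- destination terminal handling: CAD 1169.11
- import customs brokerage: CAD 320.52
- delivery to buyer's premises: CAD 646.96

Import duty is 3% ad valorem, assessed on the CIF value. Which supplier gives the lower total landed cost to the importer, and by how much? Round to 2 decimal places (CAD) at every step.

Supplier B is cheaper by CAD 10465.37

Supplier A (FOB):
CIF value = FOB price + freight + insurance = 367635.77 + 2488.92 + 185.69 = 370310.38
Import duty = 370310.38 × 3% = 11109.31
Buyer bears (A): 2488.92 + 185.69 + 1169.11 + 320.52 + 646.96 = 4811.20
Landed cost (A) = invoice 367635.77 + 4811.20 + duty 11109.31 = 383556.28
Supplier B (CFR):
CIF value = CFR price + insurance = 359964.14 + 185.69 = 360149.83
Import duty = 360149.83 × 3% = 10804.49
Buyer bears (B): 185.69 + 1169.11 + 320.52 + 646.96 = 2322.28
Landed cost (B) = invoice 359964.14 + 2322.28 + duty 10804.49 = 373090.91
Difference = |383556.28 − 373090.91| = 10465.37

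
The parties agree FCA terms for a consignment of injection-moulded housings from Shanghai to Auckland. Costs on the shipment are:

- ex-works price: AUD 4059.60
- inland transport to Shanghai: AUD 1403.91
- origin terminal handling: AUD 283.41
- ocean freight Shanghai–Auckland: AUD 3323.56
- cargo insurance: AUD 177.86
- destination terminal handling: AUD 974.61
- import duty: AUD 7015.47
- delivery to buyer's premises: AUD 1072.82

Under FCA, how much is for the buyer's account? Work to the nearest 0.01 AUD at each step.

FCA: the seller delivers export-cleared goods to the carrier; the buyer bears costs from that point.
Seller's account: goods 4059.60 + inland to port 1403.91 = 5463.51
Buyer's account: origin terminal 283.41 + freight 3323.56 + insurance 177.86 + destination terminal 974.61 + duty 7015.47 + delivery 1072.82 = 12847.73

Buyer's account: AUD 12847.73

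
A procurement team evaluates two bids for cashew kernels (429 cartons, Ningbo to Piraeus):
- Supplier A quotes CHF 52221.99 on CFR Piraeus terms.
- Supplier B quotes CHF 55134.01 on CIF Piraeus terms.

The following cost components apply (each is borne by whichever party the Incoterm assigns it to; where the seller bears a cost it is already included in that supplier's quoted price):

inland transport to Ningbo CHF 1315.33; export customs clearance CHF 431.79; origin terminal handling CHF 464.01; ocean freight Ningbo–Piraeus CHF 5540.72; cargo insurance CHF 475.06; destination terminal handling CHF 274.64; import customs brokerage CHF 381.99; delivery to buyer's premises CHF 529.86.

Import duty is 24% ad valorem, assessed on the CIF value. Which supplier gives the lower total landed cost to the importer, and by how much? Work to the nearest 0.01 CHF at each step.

Supplier A is cheaper by CHF 3021.83

Supplier A (CFR):
CIF value = CFR price + insurance = 52221.99 + 475.06 = 52697.05
Import duty = 52697.05 × 24% = 12647.29
Buyer bears (A): 475.06 + 274.64 + 381.99 + 529.86 = 1661.55
Landed cost (A) = invoice 52221.99 + 1661.55 + duty 12647.29 = 66530.83
Supplier B (CIF):
The CIF price already equals the CIF value: 55134.01
Import duty = 55134.01 × 24% = 13232.16
Buyer bears (B): 274.64 + 381.99 + 529.86 = 1186.49
Landed cost (B) = invoice 55134.01 + 1186.49 + duty 13232.16 = 69552.66
Difference = |66530.83 − 69552.66| = 3021.83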